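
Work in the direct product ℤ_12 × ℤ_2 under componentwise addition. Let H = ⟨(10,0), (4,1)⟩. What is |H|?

12

|⟨(10,0)⟩| = 6 and |⟨(4,1)⟩| = 6, so |H| is a multiple of lcm(6, 6) = 6 and divides |G| = 24.
Closing under the operation: H = {(0,0), (0,1), (2,0), (2,1), (4,0), (4,1), (6,0), (6,1), (8,0), (8,1), (10,0), (10,1)}, so |H| = 12.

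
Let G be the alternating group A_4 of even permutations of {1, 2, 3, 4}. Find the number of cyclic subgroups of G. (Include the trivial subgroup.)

8

Each element a generates a cyclic subgroup ⟨a⟩; distinct elements may generate the same one (a cyclic group of order d has φ(d) generators).
Cyclic subgroups by order — order 1: 1; order 2: 3; order 3: 4.
Total: 8.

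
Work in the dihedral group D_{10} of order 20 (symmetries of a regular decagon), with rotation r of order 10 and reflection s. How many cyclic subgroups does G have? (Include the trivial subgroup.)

14

Group the elements of G by the cyclic subgroup they generate; each cyclic subgroup of order d accounts for φ(d) elements.
Cyclic subgroups by order — order 1: 1; order 2: 11; order 5: 1; order 10: 1.
Total: 14.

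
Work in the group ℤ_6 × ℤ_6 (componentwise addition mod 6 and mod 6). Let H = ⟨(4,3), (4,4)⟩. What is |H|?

|⟨(4,3)⟩| = 6 and |⟨(4,4)⟩| = 3, so |H| is a multiple of lcm(6, 3) = 6 and divides |G| = 36.
Closing under the operation: H = {(0,0), (0,1), (0,2), (0,3), (0,4), (0,5), (2,0), (2,1), (2,2), (2,3), (2,4), (2,5), (4,0), (4,1), (4,2), (4,3), (4,4), (4,5)}, so |H| = 18.

18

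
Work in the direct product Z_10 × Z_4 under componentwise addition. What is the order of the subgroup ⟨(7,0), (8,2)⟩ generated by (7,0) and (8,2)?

|⟨(7,0)⟩| = 10 and |⟨(8,2)⟩| = 10, so |H| is a multiple of lcm(10, 10) = 10 and divides |G| = 40.
Closing under the operation: H = {(0,0), (0,2), (1,0), (1,2), (2,0), (2,2), (3,0), (3,2), (4,0), (4,2), (5,0), (5,2), (6,0), (6,2), (7,0), (7,2), (8,0), (8,2), (9,0), (9,2)}, so |H| = 20.

20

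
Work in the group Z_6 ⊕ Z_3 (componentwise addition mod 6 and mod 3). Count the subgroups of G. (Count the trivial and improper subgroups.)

|G| = 18, so by Lagrange every subgroup order divides 18. Divisors: 1, 2, 3, 6, 9, 18.
Subgroups by order — order 1: 1; order 2: 1; order 3: 4; order 6: 4; order 9: 1; order 18: 1.
Total: 1 + 1 + 4 + 4 + 1 + 1 = 12.

12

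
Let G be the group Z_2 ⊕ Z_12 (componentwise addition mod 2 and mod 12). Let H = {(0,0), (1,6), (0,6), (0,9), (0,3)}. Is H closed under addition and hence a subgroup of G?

No

|H| = 5 does not divide |G| = 24, so by Lagrange H is not a subgroup.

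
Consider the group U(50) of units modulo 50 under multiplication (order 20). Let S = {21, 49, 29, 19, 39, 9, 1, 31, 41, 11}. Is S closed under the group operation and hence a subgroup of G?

Yes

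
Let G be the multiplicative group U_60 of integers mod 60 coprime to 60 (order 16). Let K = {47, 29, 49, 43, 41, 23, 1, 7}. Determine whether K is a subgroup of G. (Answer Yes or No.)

|K| = 8 divides |G| = 16, consistent with Lagrange.
K contains the identity, every element's inverse is in K, and K is closed under ·: it is a subgroup.

Yes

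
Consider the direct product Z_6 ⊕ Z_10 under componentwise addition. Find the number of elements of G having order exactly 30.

24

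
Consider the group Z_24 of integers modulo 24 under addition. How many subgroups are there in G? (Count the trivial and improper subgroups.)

Subgroups of the cyclic group Z_24 correspond bijectively to divisors of 24.
Divisors of 24: 1, 2, 3, 4, 6, 8, 12, 24.
So Z_24 has 8 subgroups.

8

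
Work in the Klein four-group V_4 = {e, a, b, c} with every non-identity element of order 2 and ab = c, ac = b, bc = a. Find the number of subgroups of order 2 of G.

3

|G| = 4 and 2 | 4, so subgroups of order 2 are possible by Lagrange.
The subgroups of order 2 are: {e, a}; {e, b}; {e, c}.
So G has 3 subgroups of order 2.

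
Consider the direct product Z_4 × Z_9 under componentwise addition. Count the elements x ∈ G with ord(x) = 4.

2

An element (a,b) has order lcm(ord(a), ord(b)); count pairs with lcm equal to 4.
Enumerating gives 2 such elements.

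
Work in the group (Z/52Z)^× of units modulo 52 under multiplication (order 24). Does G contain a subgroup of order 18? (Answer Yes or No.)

18 does not divide |G| = 24, so by Lagrange no subgroup of order 18 exists.

No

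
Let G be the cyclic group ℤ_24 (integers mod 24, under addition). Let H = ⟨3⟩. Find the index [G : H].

|⟨3⟩| = 8 and |G| = 24.
By Lagrange, [G : H] = |G|/|H| = 24/8 = 3.

3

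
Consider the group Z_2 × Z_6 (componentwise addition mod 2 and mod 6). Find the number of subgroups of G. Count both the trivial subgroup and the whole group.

|G| = 12, so by Lagrange every subgroup order divides 12. Divisors: 1, 2, 3, 4, 6, 12.
Subgroups by order — order 1: 1; order 2: 3; order 3: 1; order 4: 1; order 6: 3; order 12: 1.
Total: 1 + 3 + 1 + 1 + 3 + 1 = 10.

10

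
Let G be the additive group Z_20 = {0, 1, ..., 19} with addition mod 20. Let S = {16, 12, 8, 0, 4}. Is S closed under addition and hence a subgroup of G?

Yes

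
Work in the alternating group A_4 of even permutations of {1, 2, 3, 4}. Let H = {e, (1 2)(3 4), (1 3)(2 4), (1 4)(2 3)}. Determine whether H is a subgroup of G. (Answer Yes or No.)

|H| = 4 divides |G| = 12, consistent with Lagrange.
H contains the identity, every element's inverse is in H, and H is closed under ∘: it is a subgroup.

Yes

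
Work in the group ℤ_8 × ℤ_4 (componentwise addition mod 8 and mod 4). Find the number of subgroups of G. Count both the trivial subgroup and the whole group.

22

|G| = 32, so by Lagrange every subgroup order divides 32. Divisors: 1, 2, 4, 8, 16, 32.
Subgroups by order — order 1: 1; order 2: 3; order 4: 7; order 8: 7; order 16: 3; order 32: 1.
Total: 1 + 3 + 7 + 7 + 3 + 1 = 22.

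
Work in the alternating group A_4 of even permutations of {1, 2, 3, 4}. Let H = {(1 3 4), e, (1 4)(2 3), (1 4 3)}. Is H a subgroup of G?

Closure fails: (1 4 3) ∘ (1 4)(2 3) = (1 3 2) ∉ H. So H is not a subgroup.

No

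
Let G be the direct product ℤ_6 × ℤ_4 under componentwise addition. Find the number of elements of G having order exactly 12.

8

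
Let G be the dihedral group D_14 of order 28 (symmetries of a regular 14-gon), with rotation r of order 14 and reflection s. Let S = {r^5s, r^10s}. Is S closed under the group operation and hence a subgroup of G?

The identity e ∉ S, so S is not a subgroup.

No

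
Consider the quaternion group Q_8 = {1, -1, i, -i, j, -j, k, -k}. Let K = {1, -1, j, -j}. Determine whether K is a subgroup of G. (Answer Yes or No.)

Yes

|K| = 4 divides |G| = 8, consistent with Lagrange.
K contains the identity, every element's inverse is in K, and K is closed under ·: it is a subgroup.
In fact K = ⟨j⟩.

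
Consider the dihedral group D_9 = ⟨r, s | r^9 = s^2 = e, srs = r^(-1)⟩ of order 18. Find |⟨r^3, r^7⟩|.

|⟨r^3⟩| = 3 and |⟨r^7⟩| = 9, so |H| is a multiple of lcm(3, 9) = 9 and divides |G| = 18.
Closing under the operation: H = {e, r, r^2, r^3, r^4, r^5, r^6, r^7, r^8}, so |H| = 9.

9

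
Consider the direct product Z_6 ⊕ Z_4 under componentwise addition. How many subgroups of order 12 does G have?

3

|G| = 24 and 12 | 24, so subgroups of order 12 are possible by Lagrange.
The subgroups of order 12 are: {(0,0), (0,1), (0,2), (0,3), (2,0), (2,1), (2,2), (2,3), (4,0), (4,1), (4,2), (4,3)}; {(0,0), (0,2), (1,0), (1,2), (2,0), (2,2), (3,0), (3,2), (4,0), (4,2), (5,0), (5,2)}; {(0,0), (0,2), (1,1), (1,3), (2,0), (2,2), (3,1), (3,3), (4,0), (4,2), (5,1), (5,3)}.
So G has 3 subgroups of order 12.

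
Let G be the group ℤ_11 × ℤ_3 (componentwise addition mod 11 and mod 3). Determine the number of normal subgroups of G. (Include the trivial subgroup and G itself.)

4

G is abelian, so every subgroup is normal.
G has 4 subgroups in total, hence 4 normal subgroups.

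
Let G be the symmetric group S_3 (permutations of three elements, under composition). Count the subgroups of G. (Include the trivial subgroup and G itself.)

|G| = 6, so by Lagrange every subgroup order divides 6. Divisors: 1, 2, 3, 6.
Subgroups by order — order 1: 1; order 2: 3; order 3: 1; order 6: 1.
Total: 1 + 3 + 1 + 1 = 6.

6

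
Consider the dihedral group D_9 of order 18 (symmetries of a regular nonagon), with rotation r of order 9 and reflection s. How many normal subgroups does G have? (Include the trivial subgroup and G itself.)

4

G has 16 subgroups. Checking conjugation-invariance by order — order 1: 1/1 normal; order 2: 0/9 normal; order 3: 1/1 normal; order 6: 0/3 normal; order 9: 1/1 normal; order 18: 1/1 normal.
Total normal subgroups: 4.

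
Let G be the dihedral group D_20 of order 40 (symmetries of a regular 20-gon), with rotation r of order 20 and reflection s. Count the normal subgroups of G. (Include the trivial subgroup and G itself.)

9

G has 48 subgroups. Checking conjugation-invariance by order — order 1: 1/1 normal; order 2: 1/21 normal; order 4: 1/11 normal; order 5: 1/1 normal; order 8: 0/5 normal; order 10: 1/5 normal; order 20: 3/3 normal; order 40: 1/1 normal.
Total normal subgroups: 9.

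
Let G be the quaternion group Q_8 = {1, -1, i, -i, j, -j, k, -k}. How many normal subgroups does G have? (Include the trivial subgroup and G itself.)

6

G has 6 subgroups. Checking conjugation-invariance by order — order 1: 1/1 normal; order 2: 1/1 normal; order 4: 3/3 normal; order 8: 1/1 normal.
Total normal subgroups: 6.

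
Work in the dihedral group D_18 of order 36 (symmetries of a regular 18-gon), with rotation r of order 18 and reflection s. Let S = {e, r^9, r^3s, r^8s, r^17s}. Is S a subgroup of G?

|S| = 5 does not divide |G| = 36, so by Lagrange S is not a subgroup.

No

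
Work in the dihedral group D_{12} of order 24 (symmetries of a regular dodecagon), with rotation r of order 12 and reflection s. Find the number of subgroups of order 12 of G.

3

|G| = 24 and 12 | 24, so subgroups of order 12 are possible by Lagrange.
The subgroups of order 12 are: {e, r, r^2, r^3, r^4, r^5, r^6, r^7, r^8, r^9, r^10, r^11}; {e, r^2, r^4, r^6, r^8, r^10, s, r^2s, r^4s, r^6s, r^8s, r^10s}; {e, r^2, r^4, r^6, r^8, r^10, rs, r^3s, r^5s, r^7s, r^9s, r^11s}.
So G has 3 subgroups of order 12.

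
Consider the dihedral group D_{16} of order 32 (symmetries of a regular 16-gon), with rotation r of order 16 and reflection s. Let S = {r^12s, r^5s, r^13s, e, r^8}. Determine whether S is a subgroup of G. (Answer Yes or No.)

No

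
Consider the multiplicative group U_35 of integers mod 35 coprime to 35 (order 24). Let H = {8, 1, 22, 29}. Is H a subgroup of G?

Yes

|H| = 4 divides |G| = 24, consistent with Lagrange.
H contains the identity, every element's inverse is in H, and H is closed under ·: it is a subgroup.
In fact H = ⟨8⟩.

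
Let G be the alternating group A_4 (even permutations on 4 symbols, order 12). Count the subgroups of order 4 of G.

|G| = 12 and 4 | 12, so subgroups of order 4 are possible by Lagrange.
The subgroups of order 4 are: {e, (1 2)(3 4), (1 3)(2 4), (1 4)(2 3)}.
So G has 1 subgroup of order 4.

1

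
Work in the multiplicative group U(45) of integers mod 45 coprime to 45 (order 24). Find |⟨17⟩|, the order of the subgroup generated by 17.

Compute successive powers of 17 mod 45: 17, 19, 8, 1; 17^4 ≡ 1 (mod 45).
So |⟨17⟩| = 4.

4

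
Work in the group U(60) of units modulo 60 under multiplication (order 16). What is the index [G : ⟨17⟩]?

4

|⟨17⟩| = 4 and |G| = 16.
By Lagrange, [G : H] = |G|/|H| = 16/4 = 4.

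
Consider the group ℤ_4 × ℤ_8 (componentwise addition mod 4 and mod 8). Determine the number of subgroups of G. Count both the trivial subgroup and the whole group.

22

|G| = 32, so by Lagrange every subgroup order divides 32. Divisors: 1, 2, 4, 8, 16, 32.
Subgroups by order — order 1: 1; order 2: 3; order 4: 7; order 8: 7; order 16: 3; order 32: 1.
Total: 1 + 3 + 7 + 7 + 3 + 1 = 22.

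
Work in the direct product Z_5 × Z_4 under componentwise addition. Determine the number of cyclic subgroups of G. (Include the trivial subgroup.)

Group the elements of G by the cyclic subgroup they generate; each cyclic subgroup of order d accounts for φ(d) elements.
Cyclic subgroups by order — order 1: 1; order 2: 1; order 4: 1; order 5: 1; order 10: 1; order 20: 1.
Total: 6.

6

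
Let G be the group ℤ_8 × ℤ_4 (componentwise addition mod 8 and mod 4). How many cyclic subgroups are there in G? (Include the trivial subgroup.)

14

Each element a generates a cyclic subgroup ⟨a⟩; distinct elements may generate the same one (a cyclic group of order d has φ(d) generators).
Cyclic subgroups by order — order 1: 1; order 2: 3; order 4: 6; order 8: 4.
Total: 14.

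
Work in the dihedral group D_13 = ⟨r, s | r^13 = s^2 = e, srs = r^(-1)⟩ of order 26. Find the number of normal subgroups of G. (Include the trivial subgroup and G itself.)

G has 16 subgroups. Checking conjugation-invariance by order — order 1: 1/1 normal; order 2: 0/13 normal; order 13: 1/1 normal; order 26: 1/1 normal.
Total normal subgroups: 3.

3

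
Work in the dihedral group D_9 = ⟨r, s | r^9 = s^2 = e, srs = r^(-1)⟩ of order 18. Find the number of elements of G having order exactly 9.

6

The elements of order 9 are: r, r^2, r^4, r^5, r^7, r^8.
That's 6.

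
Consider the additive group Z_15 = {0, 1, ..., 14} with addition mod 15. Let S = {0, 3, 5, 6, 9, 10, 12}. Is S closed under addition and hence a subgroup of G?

No

|S| = 7 does not divide |G| = 15, so by Lagrange S is not a subgroup.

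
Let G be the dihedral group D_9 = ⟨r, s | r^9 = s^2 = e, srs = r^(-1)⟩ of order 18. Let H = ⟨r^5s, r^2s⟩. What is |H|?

|⟨r^5s⟩| = 2 and |⟨r^2s⟩| = 2, so |H| is a multiple of lcm(2, 2) = 2 and divides |G| = 18.
Closing under the operation: H = {e, r^3, r^6, r^2s, r^5s, r^8s}, so |H| = 6.

6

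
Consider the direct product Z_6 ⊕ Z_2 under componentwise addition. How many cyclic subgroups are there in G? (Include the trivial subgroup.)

A cyclic subgroup of order d is generated by each of its φ(d) elements of order d, so the cyclic subgroups of order d number (#elements of order d)/φ(d).
Cyclic subgroups by order — order 1: 1; order 2: 3; order 3: 1; order 6: 3.
Total: 8.

8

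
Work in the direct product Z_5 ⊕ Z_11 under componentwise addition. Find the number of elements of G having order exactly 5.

4

An element (a,b) has order lcm(ord(a), ord(b)); count pairs with lcm equal to 5.
Enumerating gives 4 such elements.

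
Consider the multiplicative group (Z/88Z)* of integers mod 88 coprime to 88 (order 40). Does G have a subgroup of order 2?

2 | 40. A subgroup of order 2 is {1, 21}.

Yes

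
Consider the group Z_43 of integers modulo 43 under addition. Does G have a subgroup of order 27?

No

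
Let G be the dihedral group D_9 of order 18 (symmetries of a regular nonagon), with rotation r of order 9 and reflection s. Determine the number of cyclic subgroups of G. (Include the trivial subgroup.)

12

Group the elements of G by the cyclic subgroup they generate; each cyclic subgroup of order d accounts for φ(d) elements.
Cyclic subgroups by order — order 1: 1; order 2: 9; order 3: 1; order 9: 1.
Total: 12.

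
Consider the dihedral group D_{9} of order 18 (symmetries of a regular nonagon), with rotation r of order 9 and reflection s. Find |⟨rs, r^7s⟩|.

6

|⟨rs⟩| = 2 and |⟨r^7s⟩| = 2, so |H| is a multiple of lcm(2, 2) = 2 and divides |G| = 18.
Closing under the operation: H = {e, r^3, r^6, rs, r^4s, r^7s}, so |H| = 6.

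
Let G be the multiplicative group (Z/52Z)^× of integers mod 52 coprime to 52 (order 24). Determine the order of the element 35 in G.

Compute successive powers of 35 mod 52: 35, 29, 27, 9, 3, 1; 35^6 ≡ 1 (mod 52).
So |⟨35⟩| = 6.

6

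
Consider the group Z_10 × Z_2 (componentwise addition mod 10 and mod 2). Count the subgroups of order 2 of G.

3

|G| = 20 and 2 | 20, so subgroups of order 2 are possible by Lagrange.
The subgroups of order 2 are: {(0,0), (0,1)}; {(0,0), (5,0)}; {(0,0), (5,1)}.
So G has 3 subgroups of order 2.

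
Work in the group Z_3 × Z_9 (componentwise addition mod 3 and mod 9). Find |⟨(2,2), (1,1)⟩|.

9

|⟨(2,2)⟩| = 9 and |⟨(1,1)⟩| = 9, so |H| is a multiple of lcm(9, 9) = 9 and divides |G| = 27.
Closing under the operation: H = {(0,0), (0,3), (0,6), (1,1), (1,4), (1,7), (2,2), (2,5), (2,8)}, so |H| = 9.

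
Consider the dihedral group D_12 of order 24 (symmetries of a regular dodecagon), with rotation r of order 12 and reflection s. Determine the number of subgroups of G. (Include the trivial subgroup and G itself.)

34

|G| = 24, so by Lagrange every subgroup order divides 24. Divisors: 1, 2, 3, 4, 6, 8, 12, 24.
Subgroups by order — order 1: 1; order 2: 13; order 3: 1; order 4: 7; order 6: 5; order 8: 3; order 12: 3; order 24: 1.
Total: 1 + 13 + 1 + 7 + 5 + 3 + 3 + 1 = 34.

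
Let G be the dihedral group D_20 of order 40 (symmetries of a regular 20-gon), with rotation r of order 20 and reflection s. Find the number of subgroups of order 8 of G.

5

|G| = 40 and 8 | 40, so subgroups of order 8 are possible by Lagrange.
The subgroups of order 8 are: {e, r^5, r^10, r^15, s, r^5s, r^10s, r^15s}; {e, r^5, r^10, r^15, rs, r^6s, r^11s, r^16s}; {e, r^5, r^10, r^15, r^2s, r^7s, r^12s, r^17s}; {e, r^5, r^10, r^15, r^3s, r^8s, r^13s, r^18s}; … (5 in all).
So G has 5 subgroups of order 8.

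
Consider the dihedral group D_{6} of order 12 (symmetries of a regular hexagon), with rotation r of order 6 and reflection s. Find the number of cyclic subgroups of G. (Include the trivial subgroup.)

10

A cyclic subgroup of order d is generated by each of its φ(d) elements of order d, so the cyclic subgroups of order d number (#elements of order d)/φ(d).
Cyclic subgroups by order — order 1: 1; order 2: 7; order 3: 1; order 6: 1.
Total: 10.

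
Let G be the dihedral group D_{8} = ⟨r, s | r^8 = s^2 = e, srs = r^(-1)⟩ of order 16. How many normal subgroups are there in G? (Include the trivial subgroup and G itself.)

7

G has 19 subgroups. Checking conjugation-invariance by order — order 1: 1/1 normal; order 2: 1/9 normal; order 4: 1/5 normal; order 8: 3/3 normal; order 16: 1/1 normal.
Total normal subgroups: 7.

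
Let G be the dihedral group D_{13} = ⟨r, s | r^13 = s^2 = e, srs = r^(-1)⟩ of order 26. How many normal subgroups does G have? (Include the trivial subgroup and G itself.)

3

G has 16 subgroups. Checking conjugation-invariance by order — order 1: 1/1 normal; order 2: 0/13 normal; order 13: 1/1 normal; order 26: 1/1 normal.
Total normal subgroups: 3.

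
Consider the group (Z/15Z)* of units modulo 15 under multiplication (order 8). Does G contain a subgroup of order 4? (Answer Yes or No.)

4 | 8. A subgroup of order 4 is {1, 4, 11, 14}.

Yes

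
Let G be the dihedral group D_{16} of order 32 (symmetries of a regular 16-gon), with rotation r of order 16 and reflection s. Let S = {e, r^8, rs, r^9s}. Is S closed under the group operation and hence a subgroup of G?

|S| = 4 divides |G| = 32, consistent with Lagrange.
S contains the identity, every element's inverse is in S, and S is closed under ·: it is a subgroup.

Yes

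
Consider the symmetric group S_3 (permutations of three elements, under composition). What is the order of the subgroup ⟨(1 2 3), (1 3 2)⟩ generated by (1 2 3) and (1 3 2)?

3

|⟨(1 2 3)⟩| = 3 and |⟨(1 3 2)⟩| = 3, so |H| is a multiple of lcm(3, 3) = 3 and divides |G| = 6.
Closing under the operation: H = {e, (1 2 3), (1 3 2)}, so |H| = 3.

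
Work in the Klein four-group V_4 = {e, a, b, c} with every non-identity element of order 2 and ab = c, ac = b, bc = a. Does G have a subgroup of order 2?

Yes

2 | 4. A subgroup of order 2 is {e, a}.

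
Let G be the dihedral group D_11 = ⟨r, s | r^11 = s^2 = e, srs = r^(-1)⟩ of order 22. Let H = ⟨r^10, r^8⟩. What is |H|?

11

|⟨r^10⟩| = 11 and |⟨r^8⟩| = 11, so |H| is a multiple of lcm(11, 11) = 11 and divides |G| = 22.
Closing under the operation: H = {e, r, r^2, r^3, r^4, r^5, r^6, r^7, r^8, r^9, r^10}, so |H| = 11.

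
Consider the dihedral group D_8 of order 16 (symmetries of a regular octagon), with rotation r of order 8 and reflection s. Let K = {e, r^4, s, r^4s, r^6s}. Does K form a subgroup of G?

|K| = 5 does not divide |G| = 16, so by Lagrange K is not a subgroup.

No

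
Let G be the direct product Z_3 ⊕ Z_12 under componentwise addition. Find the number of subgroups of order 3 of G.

4

|G| = 36 and 3 | 36, so subgroups of order 3 are possible by Lagrange.
The subgroups of order 3 are: {(0,0), (0,4), (0,8)}; {(0,0), (1,0), (2,0)}; {(0,0), (1,4), (2,8)}; {(0,0), (1,8), (2,4)}.
So G has 4 subgroups of order 3.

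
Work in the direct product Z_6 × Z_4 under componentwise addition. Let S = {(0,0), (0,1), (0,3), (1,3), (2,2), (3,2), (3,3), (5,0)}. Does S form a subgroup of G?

(3,3) ∈ S but its inverse (3,1) ∉ S, so S is not a subgroup.

No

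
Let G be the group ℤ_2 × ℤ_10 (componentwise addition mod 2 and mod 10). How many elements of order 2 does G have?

An element (a,b) has order lcm(ord(a), ord(b)); count pairs with lcm equal to 2.
Enumerating gives 3 such elements.

3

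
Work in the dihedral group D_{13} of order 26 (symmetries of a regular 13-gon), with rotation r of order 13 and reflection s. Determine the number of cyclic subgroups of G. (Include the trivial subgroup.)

Each element a generates a cyclic subgroup ⟨a⟩; distinct elements may generate the same one (a cyclic group of order d has φ(d) generators).
Cyclic subgroups by order — order 1: 1; order 2: 13; order 13: 1.
Total: 15.

15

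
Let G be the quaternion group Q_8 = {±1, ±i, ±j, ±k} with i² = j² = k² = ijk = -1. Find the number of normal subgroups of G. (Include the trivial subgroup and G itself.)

G has 6 subgroups. Checking conjugation-invariance by order — order 1: 1/1 normal; order 2: 1/1 normal; order 4: 3/3 normal; order 8: 1/1 normal.
Total normal subgroups: 6.

6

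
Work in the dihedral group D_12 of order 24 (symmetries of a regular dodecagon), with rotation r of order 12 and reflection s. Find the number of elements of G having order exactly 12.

The elements of order 12 are: r, r^5, r^7, r^11.
That's 4.

4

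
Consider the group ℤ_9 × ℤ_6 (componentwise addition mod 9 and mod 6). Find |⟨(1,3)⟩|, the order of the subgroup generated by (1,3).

The order of (1,3) in Z_9 × Z_6 is lcm(ord(1) in Z_9, ord(3) in Z_6).
ord(1) = 9 and ord(3) = 2, so |⟨(1,3)⟩| = lcm(9, 2) = 18.

18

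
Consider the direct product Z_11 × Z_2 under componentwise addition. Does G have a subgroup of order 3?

3 does not divide |G| = 22, so by Lagrange no subgroup of order 3 exists.

No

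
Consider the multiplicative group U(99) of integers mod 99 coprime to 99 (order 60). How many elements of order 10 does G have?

Enumerating element orders in G gives 12 elements of order 10.

12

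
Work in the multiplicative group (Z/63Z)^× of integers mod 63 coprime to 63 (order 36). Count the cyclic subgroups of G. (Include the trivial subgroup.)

Each element a generates a cyclic subgroup ⟨a⟩; distinct elements may generate the same one (a cyclic group of order d has φ(d) generators).
Cyclic subgroups by order — order 1: 1; order 2: 3; order 3: 4; order 6: 12.
Total: 20.

20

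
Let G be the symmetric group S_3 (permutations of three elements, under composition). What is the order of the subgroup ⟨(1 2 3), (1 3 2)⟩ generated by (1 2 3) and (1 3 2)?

|⟨(1 2 3)⟩| = 3 and |⟨(1 3 2)⟩| = 3, so |H| is a multiple of lcm(3, 3) = 3 and divides |G| = 6.
Closing under the operation: H = {e, (1 2 3), (1 3 2)}, so |H| = 3.

3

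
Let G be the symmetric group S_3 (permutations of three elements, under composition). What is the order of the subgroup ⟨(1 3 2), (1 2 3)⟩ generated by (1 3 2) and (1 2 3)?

|⟨(1 3 2)⟩| = 3 and |⟨(1 2 3)⟩| = 3, so |H| is a multiple of lcm(3, 3) = 3 and divides |G| = 6.
Closing under the operation: H = {e, (1 2 3), (1 3 2)}, so |H| = 3.

3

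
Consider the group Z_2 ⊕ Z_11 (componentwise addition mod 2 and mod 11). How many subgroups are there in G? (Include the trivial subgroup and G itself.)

4

|G| = 22, so by Lagrange every subgroup order divides 22. Divisors: 1, 2, 11, 22.
Subgroups by order — order 1: 1; order 2: 1; order 11: 1; order 22: 1.
Total: 1 + 1 + 1 + 1 = 4.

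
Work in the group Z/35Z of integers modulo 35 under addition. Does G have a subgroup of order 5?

5 | 35. A subgroup of order 5 is {0, 7, 14, 21, 28}.

Yes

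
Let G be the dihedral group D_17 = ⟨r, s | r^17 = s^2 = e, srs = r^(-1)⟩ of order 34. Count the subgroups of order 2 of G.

17

|G| = 34 and 2 | 34, so subgroups of order 2 are possible by Lagrange.
The subgroups of order 2 are: {e, r^10s}; {e, r^11s}; {e, r^12s}; {e, r^13s}; … (17 in all).
So G has 17 subgroups of order 2.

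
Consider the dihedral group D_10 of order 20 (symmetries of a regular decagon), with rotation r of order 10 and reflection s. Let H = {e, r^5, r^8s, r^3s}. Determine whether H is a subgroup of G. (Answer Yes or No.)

Yes

|H| = 4 divides |G| = 20, consistent with Lagrange.
H contains the identity, every element's inverse is in H, and H is closed under ·: it is a subgroup.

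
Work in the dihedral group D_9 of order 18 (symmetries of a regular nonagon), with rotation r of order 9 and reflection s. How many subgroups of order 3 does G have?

1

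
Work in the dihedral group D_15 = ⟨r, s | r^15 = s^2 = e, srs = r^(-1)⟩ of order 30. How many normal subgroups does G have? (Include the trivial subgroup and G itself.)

5

G has 28 subgroups. Checking conjugation-invariance by order — order 1: 1/1 normal; order 2: 0/15 normal; order 3: 1/1 normal; order 5: 1/1 normal; order 6: 0/5 normal; order 10: 0/3 normal; order 15: 1/1 normal; order 30: 1/1 normal.
Total normal subgroups: 5.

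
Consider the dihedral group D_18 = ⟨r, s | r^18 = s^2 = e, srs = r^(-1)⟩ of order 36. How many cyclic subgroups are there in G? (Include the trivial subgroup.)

24

A cyclic subgroup of order d is generated by each of its φ(d) elements of order d, so the cyclic subgroups of order d number (#elements of order d)/φ(d).
Cyclic subgroups by order — order 1: 1; order 2: 19; order 3: 1; order 6: 1; order 9: 1; order 18: 1.
Total: 24.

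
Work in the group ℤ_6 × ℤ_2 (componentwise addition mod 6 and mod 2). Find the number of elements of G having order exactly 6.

An element (a,b) has order lcm(ord(a), ord(b)); count pairs with lcm equal to 6.
Enumerating gives 6 such elements.

6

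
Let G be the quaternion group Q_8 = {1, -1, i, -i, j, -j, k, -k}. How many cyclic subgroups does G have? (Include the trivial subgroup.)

5

Group the elements of G by the cyclic subgroup they generate; each cyclic subgroup of order d accounts for φ(d) elements.
Cyclic subgroups by order — order 1: 1; order 2: 1; order 4: 3.
Total: 5.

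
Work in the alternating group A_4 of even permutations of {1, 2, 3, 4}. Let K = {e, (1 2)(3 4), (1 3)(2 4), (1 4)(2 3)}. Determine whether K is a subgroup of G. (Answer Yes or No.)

|K| = 4 divides |G| = 12, consistent with Lagrange.
K contains the identity, every element's inverse is in K, and K is closed under ∘: it is a subgroup.

Yes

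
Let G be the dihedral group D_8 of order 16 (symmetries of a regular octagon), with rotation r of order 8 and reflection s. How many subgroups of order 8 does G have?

3

|G| = 16 and 8 | 16, so subgroups of order 8 are possible by Lagrange.
The subgroups of order 8 are: {e, r, r^2, r^3, r^4, r^5, r^6, r^7}; {e, r^2, r^4, r^6, s, r^2s, r^4s, r^6s}; {e, r^2, r^4, r^6, rs, r^3s, r^5s, r^7s}.
So G has 3 subgroups of order 8.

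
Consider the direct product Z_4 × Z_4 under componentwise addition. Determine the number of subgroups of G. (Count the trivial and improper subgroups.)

15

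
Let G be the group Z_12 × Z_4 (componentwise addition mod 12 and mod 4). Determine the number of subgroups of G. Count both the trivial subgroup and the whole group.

|G| = 48, so by Lagrange every subgroup order divides 48. Divisors: 1, 2, 3, 4, 6, 8, 12, 16, 24, 48.
Subgroups by order — order 1: 1; order 2: 3; order 3: 1; order 4: 7; order 6: 3; order 8: 3; order 12: 7; order 16: 1; order 24: 3; order 48: 1.
Total: 1 + 3 + 1 + 7 + 3 + 3 + 7 + 1 + 3 + 1 = 30.

30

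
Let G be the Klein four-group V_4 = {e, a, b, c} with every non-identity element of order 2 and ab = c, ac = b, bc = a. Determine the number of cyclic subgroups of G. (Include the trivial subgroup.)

Group the elements of G by the cyclic subgroup they generate; each cyclic subgroup of order d accounts for φ(d) elements.
Cyclic subgroups by order — order 1: 1; order 2: 3.
Total: 4.

4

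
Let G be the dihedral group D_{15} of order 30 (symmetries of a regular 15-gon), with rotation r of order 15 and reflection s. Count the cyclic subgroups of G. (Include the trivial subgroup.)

Each element a generates a cyclic subgroup ⟨a⟩; distinct elements may generate the same one (a cyclic group of order d has φ(d) generators).
Cyclic subgroups by order — order 1: 1; order 2: 15; order 3: 1; order 5: 1; order 15: 1.
Total: 19.

19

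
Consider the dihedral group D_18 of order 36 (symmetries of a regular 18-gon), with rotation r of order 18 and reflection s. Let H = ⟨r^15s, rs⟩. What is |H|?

|⟨r^15s⟩| = 2 and |⟨rs⟩| = 2, so |H| is a multiple of lcm(2, 2) = 2 and divides |G| = 36.
Closing under the operation: H = {e, r^2, r^4, r^6, r^8, r^10, r^12, r^14, r^16, rs, r^3s, r^5s, r^7s, r^9s, r^11s, r^13s, r^15s, r^17s}, so |H| = 18.

18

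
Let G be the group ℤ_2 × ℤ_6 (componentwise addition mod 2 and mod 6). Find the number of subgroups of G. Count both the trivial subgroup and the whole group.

|G| = 12, so by Lagrange every subgroup order divides 12. Divisors: 1, 2, 3, 4, 6, 12.
Subgroups by order — order 1: 1; order 2: 3; order 3: 1; order 4: 1; order 6: 3; order 12: 1.
Total: 1 + 3 + 1 + 1 + 3 + 1 = 10.

10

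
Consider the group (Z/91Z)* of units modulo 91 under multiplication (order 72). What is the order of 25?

Compute successive powers of 25 mod 91: 25, 79, 64, 53, 51, 1; 25^6 ≡ 1 (mod 91).
So |⟨25⟩| = 6.

6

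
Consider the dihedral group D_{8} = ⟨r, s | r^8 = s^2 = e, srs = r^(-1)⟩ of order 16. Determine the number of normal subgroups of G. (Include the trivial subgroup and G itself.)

G has 19 subgroups. Checking conjugation-invariance by order — order 1: 1/1 normal; order 2: 1/9 normal; order 4: 1/5 normal; order 8: 3/3 normal; order 16: 1/1 normal.
Total normal subgroups: 7.

7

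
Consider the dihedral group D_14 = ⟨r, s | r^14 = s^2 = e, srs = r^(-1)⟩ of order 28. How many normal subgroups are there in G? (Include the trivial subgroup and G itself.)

7

G has 28 subgroups. Checking conjugation-invariance by order — order 1: 1/1 normal; order 2: 1/15 normal; order 4: 0/7 normal; order 7: 1/1 normal; order 14: 3/3 normal; order 28: 1/1 normal.
Total normal subgroups: 7.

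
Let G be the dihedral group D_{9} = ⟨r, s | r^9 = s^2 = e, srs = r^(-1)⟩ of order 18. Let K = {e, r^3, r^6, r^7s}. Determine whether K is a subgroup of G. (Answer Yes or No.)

No

|K| = 4 does not divide |G| = 18, so by Lagrange K is not a subgroup.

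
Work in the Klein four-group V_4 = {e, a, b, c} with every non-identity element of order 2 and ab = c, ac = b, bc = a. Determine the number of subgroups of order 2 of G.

|G| = 4 and 2 | 4, so subgroups of order 2 are possible by Lagrange.
The subgroups of order 2 are: {e, a}; {e, b}; {e, c}.
So G has 3 subgroups of order 2.

3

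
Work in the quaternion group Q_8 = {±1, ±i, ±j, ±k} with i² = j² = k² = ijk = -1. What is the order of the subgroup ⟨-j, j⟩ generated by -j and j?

4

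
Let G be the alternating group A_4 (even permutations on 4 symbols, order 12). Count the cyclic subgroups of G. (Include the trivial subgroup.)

8

Group the elements of G by the cyclic subgroup they generate; each cyclic subgroup of order d accounts for φ(d) elements.
Cyclic subgroups by order — order 1: 1; order 2: 3; order 3: 4.
Total: 8.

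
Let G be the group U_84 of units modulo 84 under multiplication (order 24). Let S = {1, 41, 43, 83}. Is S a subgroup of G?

|S| = 4 divides |G| = 24, consistent with Lagrange.
S contains the identity, every element's inverse is in S, and S is closed under ·: it is a subgroup.

Yes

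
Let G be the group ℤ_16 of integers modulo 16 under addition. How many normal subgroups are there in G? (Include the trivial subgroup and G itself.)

5

G is abelian, so every subgroup is normal.
G has 5 subgroups in total, hence 5 normal subgroups.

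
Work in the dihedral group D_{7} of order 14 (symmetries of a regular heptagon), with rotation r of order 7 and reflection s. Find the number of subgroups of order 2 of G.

|G| = 14 and 2 | 14, so subgroups of order 2 are possible by Lagrange.
The subgroups of order 2 are: {e, r^2s}; {e, r^3s}; {e, r^4s}; {e, r^5s}; … (7 in all).
So G has 7 subgroups of order 2.

7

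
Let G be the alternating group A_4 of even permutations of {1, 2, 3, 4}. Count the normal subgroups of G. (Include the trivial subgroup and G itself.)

3

G has 10 subgroups. Checking conjugation-invariance by order — order 1: 1/1 normal; order 2: 0/3 normal; order 3: 0/4 normal; order 4: 1/1 normal; order 12: 1/1 normal.
Total normal subgroups: 3.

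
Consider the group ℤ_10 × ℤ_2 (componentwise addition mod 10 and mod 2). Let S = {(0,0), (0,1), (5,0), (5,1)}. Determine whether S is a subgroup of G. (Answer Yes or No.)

|S| = 4 divides |G| = 20, consistent with Lagrange.
S contains the identity, every element's inverse is in S, and S is closed under +: it is a subgroup.

Yes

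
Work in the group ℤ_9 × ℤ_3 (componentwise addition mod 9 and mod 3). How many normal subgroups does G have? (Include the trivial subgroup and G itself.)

10

G is abelian, so every subgroup is normal.
G has 10 subgroups in total, hence 10 normal subgroups.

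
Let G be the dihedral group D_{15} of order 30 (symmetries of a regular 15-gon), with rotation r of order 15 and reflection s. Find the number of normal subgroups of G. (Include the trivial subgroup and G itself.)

5

G has 28 subgroups. Checking conjugation-invariance by order — order 1: 1/1 normal; order 2: 0/15 normal; order 3: 1/1 normal; order 5: 1/1 normal; order 6: 0/5 normal; order 10: 0/3 normal; order 15: 1/1 normal; order 30: 1/1 normal.
Total normal subgroups: 5.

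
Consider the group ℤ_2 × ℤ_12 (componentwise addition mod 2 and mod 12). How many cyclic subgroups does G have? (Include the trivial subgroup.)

12

Group the elements of G by the cyclic subgroup they generate; each cyclic subgroup of order d accounts for φ(d) elements.
Cyclic subgroups by order — order 1: 1; order 2: 3; order 3: 1; order 4: 2; order 6: 3; order 12: 2.
Total: 12.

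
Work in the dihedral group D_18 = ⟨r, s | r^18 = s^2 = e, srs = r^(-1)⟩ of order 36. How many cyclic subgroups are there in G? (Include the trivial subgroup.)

24

Each element a generates a cyclic subgroup ⟨a⟩; distinct elements may generate the same one (a cyclic group of order d has φ(d) generators).
Cyclic subgroups by order — order 1: 1; order 2: 19; order 3: 1; order 6: 1; order 9: 1; order 18: 1.
Total: 24.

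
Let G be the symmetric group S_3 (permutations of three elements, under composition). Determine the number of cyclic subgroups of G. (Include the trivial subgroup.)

5

Each element a generates a cyclic subgroup ⟨a⟩; distinct elements may generate the same one (a cyclic group of order d has φ(d) generators).
Cyclic subgroups by order — order 1: 1; order 2: 3; order 3: 1.
Total: 5.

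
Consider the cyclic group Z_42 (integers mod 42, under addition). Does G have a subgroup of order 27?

No

27 does not divide |G| = 42, so by Lagrange no subgroup of order 27 exists.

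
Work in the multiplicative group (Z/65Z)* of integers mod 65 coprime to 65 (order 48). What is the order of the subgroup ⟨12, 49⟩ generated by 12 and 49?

|⟨12⟩| = 4 and |⟨49⟩| = 6, so |H| is a multiple of lcm(4, 6) = 12 and divides |G| = 48.
Closing under the operation: H = {1, 3, 4, 9, 12, 14, 16, 17, 22, 23, 27, 29, 36, 38, 42, 43, 48, 49, 51, 53, 56, 61, 62, 64}, so |H| = 24.

24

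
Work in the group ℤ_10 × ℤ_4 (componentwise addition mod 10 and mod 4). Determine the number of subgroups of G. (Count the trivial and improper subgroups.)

16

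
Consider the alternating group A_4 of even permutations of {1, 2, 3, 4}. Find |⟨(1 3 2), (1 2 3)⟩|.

3

|⟨(1 3 2)⟩| = 3 and |⟨(1 2 3)⟩| = 3, so |H| is a multiple of lcm(3, 3) = 3 and divides |G| = 12.
Closing under the operation: H = {e, (1 2 3), (1 3 2)}, so |H| = 3.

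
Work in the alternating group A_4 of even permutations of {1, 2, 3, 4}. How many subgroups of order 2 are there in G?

3

|G| = 12 and 2 | 12, so subgroups of order 2 are possible by Lagrange.
The subgroups of order 2 are: {e, (1 2)(3 4)}; {e, (1 3)(2 4)}; {e, (1 4)(2 3)}.
So G has 3 subgroups of order 2.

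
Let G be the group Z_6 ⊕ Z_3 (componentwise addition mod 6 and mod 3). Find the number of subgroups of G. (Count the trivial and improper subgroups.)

12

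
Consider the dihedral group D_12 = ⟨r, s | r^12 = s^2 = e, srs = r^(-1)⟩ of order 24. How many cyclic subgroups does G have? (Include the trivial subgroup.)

18

A cyclic subgroup of order d is generated by each of its φ(d) elements of order d, so the cyclic subgroups of order d number (#elements of order d)/φ(d).
Cyclic subgroups by order — order 1: 1; order 2: 13; order 3: 1; order 4: 1; order 6: 1; order 12: 1.
Total: 18.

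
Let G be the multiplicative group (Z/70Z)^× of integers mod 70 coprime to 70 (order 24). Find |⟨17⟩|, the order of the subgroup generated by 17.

12

Compute successive powers of 17 mod 70: 17, 9, 13, 11, 47, 29, 3, 51, …; 17^12 ≡ 1 (mod 70).
So |⟨17⟩| = 12.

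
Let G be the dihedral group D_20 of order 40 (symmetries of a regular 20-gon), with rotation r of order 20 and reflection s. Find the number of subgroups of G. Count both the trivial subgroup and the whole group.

|G| = 40, so by Lagrange every subgroup order divides 40. Divisors: 1, 2, 4, 5, 8, 10, 20, 40.
Subgroups by order — order 1: 1; order 2: 21; order 4: 11; order 5: 1; order 8: 5; order 10: 5; order 20: 3; order 40: 1.
Total: 1 + 21 + 11 + 1 + 5 + 5 + 3 + 1 = 48.

48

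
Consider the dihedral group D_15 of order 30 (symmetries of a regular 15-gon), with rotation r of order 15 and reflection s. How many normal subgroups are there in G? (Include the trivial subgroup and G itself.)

5

G has 28 subgroups. Checking conjugation-invariance by order — order 1: 1/1 normal; order 2: 0/15 normal; order 3: 1/1 normal; order 5: 1/1 normal; order 6: 0/5 normal; order 10: 0/3 normal; order 15: 1/1 normal; order 30: 1/1 normal.
Total normal subgroups: 5.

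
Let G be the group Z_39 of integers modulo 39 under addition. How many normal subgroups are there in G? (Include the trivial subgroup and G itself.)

4

G is abelian, so every subgroup is normal.
G has 4 subgroups in total, hence 4 normal subgroups.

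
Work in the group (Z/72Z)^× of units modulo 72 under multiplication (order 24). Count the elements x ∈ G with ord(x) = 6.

14

Enumerating element orders in G gives 14 elements of order 6.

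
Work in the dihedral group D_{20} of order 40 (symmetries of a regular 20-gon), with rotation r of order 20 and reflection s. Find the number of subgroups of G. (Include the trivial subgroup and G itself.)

|G| = 40, so by Lagrange every subgroup order divides 40. Divisors: 1, 2, 4, 5, 8, 10, 20, 40.
Subgroups by order — order 1: 1; order 2: 21; order 4: 11; order 5: 1; order 8: 5; order 10: 5; order 20: 3; order 40: 1.
Total: 1 + 21 + 11 + 1 + 5 + 5 + 3 + 1 = 48.

48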